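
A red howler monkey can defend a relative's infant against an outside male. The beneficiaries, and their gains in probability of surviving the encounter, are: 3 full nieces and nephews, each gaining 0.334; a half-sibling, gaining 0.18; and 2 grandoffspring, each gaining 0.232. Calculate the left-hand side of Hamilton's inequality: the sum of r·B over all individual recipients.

r to a full niece or nephew = 1/4 (full aunt/uncle↔niece/nephew: two paths of length 3 through the shared grandparent pair: r = 2·(1/2)^3 = 1/4).
r to a half-sibling = 0.25 (half-sibs share one parent — one path of length 2: r = (1/2)^2 = 1/4).
r to a grandoffspring = 0.25 (two parent–offspring links: r = (1/2)^2 = 1/4).
Summing one r·B term per recipient: 3·0.25·0.334 + 1·0.25·0.18 + 2·0.25·0.232 = 0.4115.

0.4115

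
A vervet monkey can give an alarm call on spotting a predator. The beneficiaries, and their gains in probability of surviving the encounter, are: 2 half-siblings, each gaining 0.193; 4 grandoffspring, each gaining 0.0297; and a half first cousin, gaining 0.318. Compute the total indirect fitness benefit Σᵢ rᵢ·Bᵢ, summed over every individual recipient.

0.146075

r to a half-sibling = 1/4 (half-sibs share one parent — one path of length 2: r = (1/2)^2 = 1/4).
r to a grandoffspring = 0.25 (two parent–offspring links: r = (1/2)^2 = 1/4).
r to a half first cousin = 0.0625 (half first cousins share one grandparent — one path of length 4: r = (1/2)^4 = 1/16).
Summing one r·B term per recipient: 2·0.25·0.193 + 4·0.25·0.0297 + 1·0.0625·0.318 = 0.146075.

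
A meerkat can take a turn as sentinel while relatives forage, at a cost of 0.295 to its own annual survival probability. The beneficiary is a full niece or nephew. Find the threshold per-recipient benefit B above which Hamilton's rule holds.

1.18

r to a full niece or nephew = 1/4 (full aunt/uncle↔niece/nephew: two paths of length 3 through the shared grandparent pair: r = 2·(1/2)^3 = 1/4).
Hamilton's rule with n recipients of equal r: n·r·B > C, so B > C/(n·r) = 0.295/(1·0.25) = 1.18.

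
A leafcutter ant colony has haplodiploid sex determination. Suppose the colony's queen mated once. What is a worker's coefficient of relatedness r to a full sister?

0.75

Haplodiploid full sisters inherit their father's entire haploid genome identically (contributing 1/2) and on average half of their mother's contribution (1/2 · 1/2 = 1/4); r = 1/2 + 1/4 = 3/4.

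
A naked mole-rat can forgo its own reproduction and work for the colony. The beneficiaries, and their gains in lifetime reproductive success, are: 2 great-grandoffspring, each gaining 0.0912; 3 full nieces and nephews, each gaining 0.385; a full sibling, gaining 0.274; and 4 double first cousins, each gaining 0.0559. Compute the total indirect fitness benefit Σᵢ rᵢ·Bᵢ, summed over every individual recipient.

0.50445

r to a great-grandoffspring = 0.125 (three parent–offspring links: r = (1/2)^3 = 1/8).
r to a full niece or nephew = 0.25 (full aunt/uncle↔niece/nephew: two paths of length 3 through the shared grandparent pair: r = 2·(1/2)^3 = 1/4).
r to a full sibling = 1/2 (full sibs share both parents — two paths of length 2: r = 2·(1/2)^2 = 1/2).
r to a double first cousin = 1/4 (double first cousins share both grandparent pairs — four paths of length 4: r = 4·(1/2)^4 = 1/4).
Summing one r·B term per recipient: 2·0.125·0.0912 + 3·0.25·0.385 + 1·0.5·0.274 + 4·0.25·0.0559 = 0.50445.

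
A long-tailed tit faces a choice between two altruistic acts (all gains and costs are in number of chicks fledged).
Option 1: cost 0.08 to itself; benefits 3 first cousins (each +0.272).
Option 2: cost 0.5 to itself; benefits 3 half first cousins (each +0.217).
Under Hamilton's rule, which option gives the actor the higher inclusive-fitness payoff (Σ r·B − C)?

Option 1: r to a first cousin = 0.125.
Option 1: Σ r·B − C = (3·0.125·0.272) − 0.08 = 0.022.
Option 2: r to a half first cousin = 0.0625.
Option 2: Σ r·B − C = (3·0.0625·0.217) − 0.5 = -0.4593125.
Option 1 has the higher net inclusive-fitness payoff.

Option 1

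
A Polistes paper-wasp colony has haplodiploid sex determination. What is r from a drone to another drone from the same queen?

Haploid brothers each carry a random half of the queen's diploid genome, so on average they share half: r = 1/2.

0.5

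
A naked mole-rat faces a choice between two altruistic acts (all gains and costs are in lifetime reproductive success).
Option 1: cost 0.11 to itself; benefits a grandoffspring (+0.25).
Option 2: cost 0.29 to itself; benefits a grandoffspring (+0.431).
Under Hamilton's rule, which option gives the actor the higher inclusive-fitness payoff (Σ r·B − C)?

Option 1: r to a grandoffspring = 0.25.
Option 1: Σ r·B − C = (1·0.25·0.25) − 0.11 = -0.0475.
Option 2: r to a grandoffspring = 0.25.
Option 2: Σ r·B − C = (1·0.25·0.431) − 0.29 = -0.18225.
Option 1 has the higher net inclusive-fitness payoff.

Option 1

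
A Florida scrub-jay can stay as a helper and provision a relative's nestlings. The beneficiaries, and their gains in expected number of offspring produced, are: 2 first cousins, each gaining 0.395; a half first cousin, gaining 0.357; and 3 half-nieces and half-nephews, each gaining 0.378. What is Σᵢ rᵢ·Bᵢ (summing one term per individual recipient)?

0.2628125

r to a first cousin = 0.125 (first cousins share one grandparent pair — two paths of length 4: r = 2·(1/2)^4 = 1/8).
r to a half first cousin = 1/16 (half first cousins share one grandparent — one path of length 4: r = (1/2)^4 = 1/16).
r to a half-niece or half-nephew = 0.125 (half-aunt/uncle↔niece/nephew: one path of length 3: r = (1/2)^3 = 1/8).
Summing one r·B term per recipient: 2·0.125·0.395 + 1·0.0625·0.357 + 3·0.125·0.378 = 0.2628125.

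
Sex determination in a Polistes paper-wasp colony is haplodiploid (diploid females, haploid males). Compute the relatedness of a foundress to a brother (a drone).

Her haploid brother carries none of their father's genes and a random half of their mother's genome; that half matches the maternal half of her own genome with probability 1/2: r = 1/2 · 1/2 = 1/4.

0.25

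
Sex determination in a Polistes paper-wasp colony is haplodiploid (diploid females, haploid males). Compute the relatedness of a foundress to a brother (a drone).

Her haploid brother carries none of their father's genes and a random half of their mother's genome; that half matches the maternal half of her own genome with probability 1/2: r = 1/2 · 1/2 = 1/4.

0.25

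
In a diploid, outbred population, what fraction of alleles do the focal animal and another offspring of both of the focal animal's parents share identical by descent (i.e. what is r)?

Each parent–offspring link contributes a factor of 1/2, and independent paths through distinct common ancestors add.
Full sibs share both parents — two paths of length 2: r = 2·(1/2)^2 = 1/2.

0.5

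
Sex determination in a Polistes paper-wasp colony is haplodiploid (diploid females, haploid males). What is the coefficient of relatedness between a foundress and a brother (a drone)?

0.25

Her haploid brother carries none of their father's genes and a random half of their mother's genome; that half matches the maternal half of her own genome with probability 1/2: r = 1/2 · 1/2 = 1/4.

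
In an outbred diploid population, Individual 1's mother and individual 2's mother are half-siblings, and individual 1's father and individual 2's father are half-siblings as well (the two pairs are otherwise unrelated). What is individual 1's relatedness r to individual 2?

0.125

Wright's path rule: contributions from independent ancestry routes add.
Individual 1 and individual 2 are related in two ways: half first cousins through their mothers (r = 1/16) and half first cousins through their fathers (r = 1/16).
r = 1/16 + 1/16 = 1/8 = 0.125.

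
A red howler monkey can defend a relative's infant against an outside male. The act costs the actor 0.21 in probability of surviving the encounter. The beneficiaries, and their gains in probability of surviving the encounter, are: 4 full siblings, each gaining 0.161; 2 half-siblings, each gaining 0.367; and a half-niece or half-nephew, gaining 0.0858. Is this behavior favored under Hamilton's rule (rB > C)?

Hamilton's rule: the trait is favored when the sum of r·B over every recipient exceeds the actor's cost C.
r to a full sibling = 0.5 (full sibs share both parents — two paths of length 2: r = 2·(1/2)^2 = 1/2).
r to a half-sibling = 0.25 (half-sibs share one parent — one path of length 2: r = (1/2)^2 = 1/4).
r to a half-niece or half-nephew = 0.125 (half-aunt/uncle↔niece/nephew: one path of length 3: r = (1/2)^3 = 1/8).
Summing one r·B term per recipient: 4·0.5·0.161 + 2·0.25·0.367 + 1·0.125·0.0858 = 0.516225.
0.516225 > 0.21: the indirect benefit exceeds the cost.

Yes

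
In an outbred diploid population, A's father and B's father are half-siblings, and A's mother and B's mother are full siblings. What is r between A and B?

With two independent routes of shared ancestry, r is the sum of the two contributions.
A and B are related in two ways: half first cousins through their fathers (r = 1/16) and first cousins through their mothers (r = 1/8).
r = 1/16 + 1/8 = 3/16 = 0.1875.

0.1875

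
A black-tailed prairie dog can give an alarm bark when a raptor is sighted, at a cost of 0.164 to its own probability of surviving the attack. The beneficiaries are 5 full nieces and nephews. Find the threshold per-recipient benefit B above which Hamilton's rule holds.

r to a full niece or nephew = 0.25 (full aunt/uncle↔niece/nephew: two paths of length 3 through the shared grandparent pair: r = 2·(1/2)^3 = 1/4).
Hamilton's rule with n recipients of equal r: n·r·B > C, so B > C/(n·r) = 0.164/(5·0.25) = 0.1312.

0.1312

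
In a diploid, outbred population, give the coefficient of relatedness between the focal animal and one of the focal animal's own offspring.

0.5

Each parent–offspring link contributes a factor of 1/2, and independent paths through distinct common ancestors add.
One parent–offspring link: r = (1/2)^1 = 1/2.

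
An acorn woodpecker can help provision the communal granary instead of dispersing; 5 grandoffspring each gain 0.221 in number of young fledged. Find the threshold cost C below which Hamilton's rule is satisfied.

0.27625

r to a grandoffspring = 0.25 (two parent–offspring links: r = (1/2)^2 = 1/4).
Hamilton's rule: n·r·B > C, so the trait is favored while C < n·r·B = 5·0.25·0.221 = 0.27625.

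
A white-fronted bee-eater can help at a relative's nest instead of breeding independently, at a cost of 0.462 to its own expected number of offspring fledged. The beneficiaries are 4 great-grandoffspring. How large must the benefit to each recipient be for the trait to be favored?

r to a great-grandoffspring = 1/8 (three parent–offspring links: r = (1/2)^3 = 1/8).
Hamilton's rule with n recipients of equal r: n·r·B > C, so B > C/(n·r) = 0.462/(4·0.125) = 0.924.

0.924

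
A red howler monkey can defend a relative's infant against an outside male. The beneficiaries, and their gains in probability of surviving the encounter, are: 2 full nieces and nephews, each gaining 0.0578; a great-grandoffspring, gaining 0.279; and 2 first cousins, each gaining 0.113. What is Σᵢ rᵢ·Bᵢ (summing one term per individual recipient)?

0.092025

r to a full niece or nephew = 0.25 (full aunt/uncle↔niece/nephew: two paths of length 3 through the shared grandparent pair: r = 2·(1/2)^3 = 1/4).
r to a great-grandoffspring = 1/8 (three parent–offspring links: r = (1/2)^3 = 1/8).
r to a first cousin = 0.125 (first cousins share one grandparent pair — two paths of length 4: r = 2·(1/2)^4 = 1/8).
Summing one r·B term per recipient: 2·0.25·0.0578 + 1·0.125·0.279 + 2·0.125·0.113 = 0.092025.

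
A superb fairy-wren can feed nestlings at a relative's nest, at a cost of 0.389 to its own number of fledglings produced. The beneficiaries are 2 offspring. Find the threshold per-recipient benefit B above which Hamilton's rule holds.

0.389

r to an offspring = 0.5 (one parent–offspring link: r = (1/2)^1 = 1/2).
Hamilton's rule with n recipients of equal r: n·r·B > C, so B > C/(n·r) = 0.389/(2·0.5) = 0.389.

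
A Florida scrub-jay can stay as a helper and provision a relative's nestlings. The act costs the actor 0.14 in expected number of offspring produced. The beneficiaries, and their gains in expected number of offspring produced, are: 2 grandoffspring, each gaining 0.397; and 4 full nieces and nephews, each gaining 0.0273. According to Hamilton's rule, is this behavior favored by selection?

Hamilton's rule: the trait is favored when the sum of r·B over every recipient exceeds the actor's cost C.
r to a grandoffspring = 1/4 (two parent–offspring links: r = (1/2)^2 = 1/4).
r to a full niece or nephew = 0.25 (full aunt/uncle↔niece/nephew: two paths of length 3 through the shared grandparent pair: r = 2·(1/2)^3 = 1/4).
Summing one r·B term per recipient: 2·0.25·0.397 + 4·0.25·0.0273 = 0.2258.
0.2258 > 0.14: the indirect benefit exceeds the cost.

Yes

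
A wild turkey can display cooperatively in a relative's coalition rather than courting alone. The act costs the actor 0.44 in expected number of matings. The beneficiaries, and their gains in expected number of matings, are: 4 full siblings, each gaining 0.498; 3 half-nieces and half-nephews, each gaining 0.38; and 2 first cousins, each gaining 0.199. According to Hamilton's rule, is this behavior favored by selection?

Hamilton's rule: the trait is favored when the sum of r·B over every recipient exceeds the actor's cost C.
r to a full sibling = 0.5 (full sibs share both parents — two paths of length 2: r = 2·(1/2)^2 = 1/2).
r to a half-niece or half-nephew = 0.125 (half-aunt/uncle↔niece/nephew: one path of length 3: r = (1/2)^3 = 1/8).
r to a first cousin = 0.125 (first cousins share one grandparent pair — two paths of length 4: r = 2·(1/2)^4 = 1/8).
Summing one r·B term per recipient: 4·0.5·0.498 + 3·0.125·0.38 + 2·0.125·0.199 = 1.18825.
1.18825 > 0.44: the indirect benefit exceeds the cost.

Yes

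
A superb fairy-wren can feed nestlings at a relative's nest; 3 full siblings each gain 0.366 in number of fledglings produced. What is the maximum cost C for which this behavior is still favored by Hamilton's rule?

r to a full sibling = 1/2 (full sibs share both parents — two paths of length 2: r = 2·(1/2)^2 = 1/2).
Hamilton's rule: n·r·B > C, so the trait is favored while C < n·r·B = 3·0.5·0.366 = 0.549.

0.549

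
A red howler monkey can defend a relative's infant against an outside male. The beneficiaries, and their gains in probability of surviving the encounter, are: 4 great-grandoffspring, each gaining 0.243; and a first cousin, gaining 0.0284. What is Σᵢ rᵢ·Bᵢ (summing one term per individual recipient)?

0.12505

r to a great-grandoffspring = 0.125 (three parent–offspring links: r = (1/2)^3 = 1/8).
r to a first cousin = 1/8 (first cousins share one grandparent pair — two paths of length 4: r = 2·(1/2)^4 = 1/8).
Summing one r·B term per recipient: 4·0.125·0.243 + 1·0.125·0.0284 = 0.12505.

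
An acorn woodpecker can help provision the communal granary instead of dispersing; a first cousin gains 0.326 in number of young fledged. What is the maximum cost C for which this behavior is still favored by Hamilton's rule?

0.04075

r to a first cousin = 0.125 (first cousins share one grandparent pair — two paths of length 4: r = 2·(1/2)^4 = 1/8).
Hamilton's rule: n·r·B > C, so the trait is favored while C < n·r·B = 1·0.125·0.326 = 0.04075.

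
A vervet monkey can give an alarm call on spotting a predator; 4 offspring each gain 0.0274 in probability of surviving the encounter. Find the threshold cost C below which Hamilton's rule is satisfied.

0.0548

r to an offspring = 0.5 (one parent–offspring link: r = (1/2)^1 = 1/2).
Hamilton's rule: n·r·B > C, so the trait is favored while C < n·r·B = 4·0.5·0.0274 = 0.0548.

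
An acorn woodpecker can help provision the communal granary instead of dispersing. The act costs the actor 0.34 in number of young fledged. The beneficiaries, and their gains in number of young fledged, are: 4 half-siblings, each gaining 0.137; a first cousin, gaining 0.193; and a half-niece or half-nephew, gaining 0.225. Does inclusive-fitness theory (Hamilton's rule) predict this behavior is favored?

Hamilton's rule: the trait is favored when the sum of r·B over every recipient exceeds the actor's cost C.
r to a half-sibling = 1/4 (half-sibs share one parent — one path of length 2: r = (1/2)^2 = 1/4).
r to a first cousin = 1/8 (first cousins share one grandparent pair — two paths of length 4: r = 2·(1/2)^4 = 1/8).
r to a half-niece or half-nephew = 1/8 (half-aunt/uncle↔niece/nephew: one path of length 3: r = (1/2)^3 = 1/8).
Summing one r·B term per recipient: 4·0.25·0.137 + 1·0.125·0.193 + 1·0.125·0.225 = 0.18925.
0.18925 < 0.34: the indirect benefit is less than the cost.

No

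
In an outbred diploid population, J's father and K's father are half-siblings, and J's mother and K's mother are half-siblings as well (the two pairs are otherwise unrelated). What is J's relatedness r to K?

With two independent routes of shared ancestry, r is the sum of the two contributions.
J and K are related in two ways: half first cousins through their fathers (r = 1/16) and half first cousins through their mothers (r = 1/16).
r = 1/16 + 1/16 = 0.125.

0.125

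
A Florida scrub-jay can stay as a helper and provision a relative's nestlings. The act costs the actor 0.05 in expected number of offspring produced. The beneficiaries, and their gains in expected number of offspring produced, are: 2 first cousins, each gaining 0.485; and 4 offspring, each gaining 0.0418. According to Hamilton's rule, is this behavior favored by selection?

Hamilton's rule: the trait is favored when the sum of r·B over every recipient exceeds the actor's cost C.
r to a first cousin = 0.125 (first cousins share one grandparent pair — two paths of length 4: r = 2·(1/2)^4 = 1/8).
r to an offspring = 0.5 (one parent–offspring link: r = (1/2)^1 = 1/2).
Summing one r·B term per recipient: 2·0.125·0.485 + 4·0.5·0.0418 = 0.20485.
0.20485 > 0.05: the indirect benefit exceeds the cost.

Yes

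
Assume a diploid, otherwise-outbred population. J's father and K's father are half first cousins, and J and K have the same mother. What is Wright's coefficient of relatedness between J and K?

0.265625

With two independent routes of shared ancestry, r is the sum of the two contributions.
J and K are related in two ways: half second cousins through their fathers (r = 1/64) and half-sibs through their shared mother (r = 1/4).
r = 1/64 + 1/4 = 17/64 = 0.265625.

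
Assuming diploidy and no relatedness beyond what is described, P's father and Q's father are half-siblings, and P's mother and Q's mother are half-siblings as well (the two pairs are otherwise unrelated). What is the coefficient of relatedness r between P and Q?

With two independent routes of shared ancestry, r is the sum of the two contributions.
P and Q are related in two ways: half first cousins through their fathers (r = 1/16) and half first cousins through their mothers (r = 1/16).
r = 1/16 + 1/16 = 1/8 = 0.125.

0.125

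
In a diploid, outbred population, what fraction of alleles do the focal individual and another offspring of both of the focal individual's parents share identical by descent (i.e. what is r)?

0.5

Each parent–offspring link contributes a factor of 1/2, and independent paths through distinct common ancestors add.
Full sibs share both parents — two paths of length 2: r = 2·(1/2)^2 = 1/2.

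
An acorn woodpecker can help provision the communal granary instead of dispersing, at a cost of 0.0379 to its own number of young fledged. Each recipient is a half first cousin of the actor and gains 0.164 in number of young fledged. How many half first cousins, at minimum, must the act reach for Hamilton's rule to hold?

r to a half first cousin = 0.0625 (half first cousins share one grandparent — one path of length 4: r = (1/2)^4 = 1/16).
Hamilton's rule: n·r·B > C  ⇒  n > C/(r·B) = 0.0379/(0.0625·0.164) = 3.698.
The smallest integer exceeding 3.698 is 4.

4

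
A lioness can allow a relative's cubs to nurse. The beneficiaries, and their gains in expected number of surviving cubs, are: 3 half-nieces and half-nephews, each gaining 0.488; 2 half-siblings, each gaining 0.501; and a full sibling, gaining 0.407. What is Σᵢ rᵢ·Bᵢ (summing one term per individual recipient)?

r to a half-niece or half-nephew = 0.125 (half-aunt/uncle↔niece/nephew: one path of length 3: r = (1/2)^3 = 1/8).
r to a half-sibling = 0.25 (half-sibs share one parent — one path of length 2: r = (1/2)^2 = 1/4).
r to a full sibling = 0.5 (full sibs share both parents — two paths of length 2: r = 2·(1/2)^2 = 1/2).
Summing one r·B term per recipient: 3·0.125·0.488 + 2·0.25·0.501 + 1·0.5·0.407 = 0.637.

0.637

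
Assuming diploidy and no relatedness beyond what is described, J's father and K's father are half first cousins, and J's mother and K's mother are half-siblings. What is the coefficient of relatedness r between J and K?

Independent pedigree routes through distinct common ancestors add.
J and K are related in two ways: half second cousins through their fathers (r = 1/64) and half first cousins through their mothers (r = 1/16).
r = 1/64 + 1/16 = 0.078125.

0.078125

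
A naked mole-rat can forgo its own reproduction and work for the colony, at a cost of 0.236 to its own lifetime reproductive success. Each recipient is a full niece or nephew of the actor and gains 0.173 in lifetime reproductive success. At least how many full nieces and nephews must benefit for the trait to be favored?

6

r to a full niece or nephew = 1/4 (full aunt/uncle↔niece/nephew: two paths of length 3 through the shared grandparent pair: r = 2·(1/2)^3 = 1/4).
Hamilton's rule: n·r·B > C  ⇒  n > C/(r·B) = 0.236/(0.25·0.173) = 5.457.
The smallest integer exceeding 5.457 is 6.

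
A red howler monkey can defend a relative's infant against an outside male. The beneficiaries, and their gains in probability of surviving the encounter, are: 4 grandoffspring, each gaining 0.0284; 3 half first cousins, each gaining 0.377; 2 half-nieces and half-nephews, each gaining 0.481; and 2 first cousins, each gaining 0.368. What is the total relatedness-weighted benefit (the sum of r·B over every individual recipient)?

r to a grandoffspring = 0.25 (two parent–offspring links: r = (1/2)^2 = 1/4).
r to a half first cousin = 1/16 (half first cousins share one grandparent — one path of length 4: r = (1/2)^4 = 1/16).
r to a half-niece or half-nephew = 1/8 (half-aunt/uncle↔niece/nephew: one path of length 3: r = (1/2)^3 = 1/8).
r to a first cousin = 0.125 (first cousins share one grandparent pair — two paths of length 4: r = 2·(1/2)^4 = 1/8).
Summing one r·B term per recipient: 4·0.25·0.0284 + 3·0.0625·0.377 + 2·0.125·0.481 + 2·0.125·0.368 = 0.3113375.

0.3113375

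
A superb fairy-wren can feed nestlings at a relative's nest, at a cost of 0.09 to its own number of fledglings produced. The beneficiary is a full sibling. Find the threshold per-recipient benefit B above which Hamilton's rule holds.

0.18

r to a full sibling = 1/2 (full sibs share both parents — two paths of length 2: r = 2·(1/2)^2 = 1/2).
Hamilton's rule with n recipients of equal r: n·r·B > C, so B > C/(n·r) = 0.09/(1·0.5) = 0.18.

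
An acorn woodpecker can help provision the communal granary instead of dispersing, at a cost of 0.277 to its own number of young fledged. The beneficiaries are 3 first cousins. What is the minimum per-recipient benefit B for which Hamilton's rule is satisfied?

r to a first cousin = 1/8 (first cousins share one grandparent pair — two paths of length 4: r = 2·(1/2)^4 = 1/8).
Hamilton's rule with n recipients of equal r: n·r·B > C, so B > C/(n·r) = 0.277/(3·0.125) = 0.7387.

0.7387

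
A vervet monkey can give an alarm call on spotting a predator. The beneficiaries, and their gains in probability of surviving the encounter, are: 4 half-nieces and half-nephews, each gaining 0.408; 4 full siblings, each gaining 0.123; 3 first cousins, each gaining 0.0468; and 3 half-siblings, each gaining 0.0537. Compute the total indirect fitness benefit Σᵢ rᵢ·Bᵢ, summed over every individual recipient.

r to a half-niece or half-nephew = 0.125 (half-aunt/uncle↔niece/nephew: one path of length 3: r = (1/2)^3 = 1/8).
r to a full sibling = 1/2 (full sibs share both parents — two paths of length 2: r = 2·(1/2)^2 = 1/2).
r to a first cousin = 1/8 (first cousins share one grandparent pair — two paths of length 4: r = 2·(1/2)^4 = 1/8).
r to a half-sibling = 1/4 (half-sibs share one parent — one path of length 2: r = (1/2)^2 = 1/4).
Summing one r·B term per recipient: 4·0.125·0.408 + 4·0.5·0.123 + 3·0.125·0.0468 + 3·0.25·0.0537 = 0.507825.

0.507825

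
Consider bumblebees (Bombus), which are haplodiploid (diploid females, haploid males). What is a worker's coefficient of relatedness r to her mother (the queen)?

One meiotic link between diploid queen and diploid daughter: r = 1/2.

0.5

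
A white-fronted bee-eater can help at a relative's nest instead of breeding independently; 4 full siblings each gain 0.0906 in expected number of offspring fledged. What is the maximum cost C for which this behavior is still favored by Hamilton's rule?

0.1812

r to a full sibling = 1/2 (full sibs share both parents — two paths of length 2: r = 2·(1/2)^2 = 1/2).
Hamilton's rule: n·r·B > C, so the trait is favored while C < n·r·B = 4·0.5·0.0906 = 0.1812.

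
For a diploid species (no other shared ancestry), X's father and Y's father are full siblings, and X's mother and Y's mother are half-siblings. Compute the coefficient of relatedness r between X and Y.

Independent pedigree routes through distinct common ancestors add.
X and Y are related in two ways: first cousins through their fathers (r = 1/8) and half first cousins through their mothers (r = 1/16).
r = 1/8 + 1/16 = 3/16 = 0.1875.

0.1875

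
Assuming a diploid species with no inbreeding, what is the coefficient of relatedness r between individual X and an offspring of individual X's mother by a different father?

Each parent–offspring link contributes a factor of 1/2, and independent paths through distinct common ancestors add.
Half-sibs share one parent — one path of length 2: r = (1/2)^2 = 1/4.

0.25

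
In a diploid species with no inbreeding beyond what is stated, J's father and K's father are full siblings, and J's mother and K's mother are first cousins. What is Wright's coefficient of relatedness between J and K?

Relatedness sums over independent paths through distinct common ancestors.
J and K are related in two ways: first cousins through their fathers (r = 1/8) and second cousins through their mothers (r = 1/32).
r = 1/8 + 1/32 = 0.15625.

0.15625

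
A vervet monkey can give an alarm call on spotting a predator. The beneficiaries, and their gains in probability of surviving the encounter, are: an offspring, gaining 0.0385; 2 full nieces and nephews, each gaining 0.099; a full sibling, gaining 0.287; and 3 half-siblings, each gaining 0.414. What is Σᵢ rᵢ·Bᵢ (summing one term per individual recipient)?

0.52275

r to an offspring = 0.5 (one parent–offspring link: r = (1/2)^1 = 1/2).
r to a full niece or nephew = 1/4 (full aunt/uncle↔niece/nephew: two paths of length 3 through the shared grandparent pair: r = 2·(1/2)^3 = 1/4).
r to a full sibling = 1/2 (full sibs share both parents — two paths of length 2: r = 2·(1/2)^2 = 1/2).
r to a half-sibling = 0.25 (half-sibs share one parent — one path of length 2: r = (1/2)^2 = 1/4).
Summing one r·B term per recipient: 1·0.5·0.0385 + 2·0.25·0.099 + 1·0.5·0.287 + 3·0.25·0.414 = 0.52275.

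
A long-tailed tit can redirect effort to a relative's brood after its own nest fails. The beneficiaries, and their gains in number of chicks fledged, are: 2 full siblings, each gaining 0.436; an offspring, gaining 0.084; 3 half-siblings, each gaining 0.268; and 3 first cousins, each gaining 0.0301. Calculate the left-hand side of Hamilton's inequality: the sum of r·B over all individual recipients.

0.6902875

r to a full sibling = 0.5 (full sibs share both parents — two paths of length 2: r = 2·(1/2)^2 = 1/2).
r to an offspring = 1/2 (one parent–offspring link: r = (1/2)^1 = 1/2).
r to a half-sibling = 0.25 (half-sibs share one parent — one path of length 2: r = (1/2)^2 = 1/4).
r to a first cousin = 0.125 (first cousins share one grandparent pair — two paths of length 4: r = 2·(1/2)^4 = 1/8).
Summing one r·B term per recipient: 2·0.5·0.436 + 1·0.5·0.084 + 3·0.25·0.268 + 3·0.125·0.0301 = 0.6902875.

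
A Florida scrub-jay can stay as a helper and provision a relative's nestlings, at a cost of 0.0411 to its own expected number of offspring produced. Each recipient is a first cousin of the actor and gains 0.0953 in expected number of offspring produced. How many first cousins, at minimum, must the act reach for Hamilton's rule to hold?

r to a first cousin = 1/8 (first cousins share one grandparent pair — two paths of length 4: r = 2·(1/2)^4 = 1/8).
Hamilton's rule: n·r·B > C  ⇒  n > C/(r·B) = 0.0411/(0.125·0.0953) = 3.45.
The smallest integer exceeding 3.45 is 4.

4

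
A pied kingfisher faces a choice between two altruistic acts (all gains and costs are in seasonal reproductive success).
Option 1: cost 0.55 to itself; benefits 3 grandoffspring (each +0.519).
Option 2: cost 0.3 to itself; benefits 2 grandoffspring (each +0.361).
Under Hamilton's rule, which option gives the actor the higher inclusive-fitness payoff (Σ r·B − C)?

Option 1: r to a grandoffspring = 0.25.
Option 1: Σ r·B − C = (3·0.25·0.519) − 0.55 = -0.16075.
Option 2: r to a grandoffspring = 0.25.
Option 2: Σ r·B − C = (2·0.25·0.361) − 0.3 = -0.1195.
Option 2 has the higher net inclusive-fitness payoff.

Option 2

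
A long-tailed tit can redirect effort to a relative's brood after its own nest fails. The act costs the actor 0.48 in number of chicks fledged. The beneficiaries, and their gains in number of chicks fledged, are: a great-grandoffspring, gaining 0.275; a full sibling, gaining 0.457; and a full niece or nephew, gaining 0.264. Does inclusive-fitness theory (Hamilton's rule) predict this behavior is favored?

Hamilton's rule: the trait is favored when the sum of r·B over every recipient exceeds the actor's cost C.
r to a great-grandoffspring = 1/8 (three parent–offspring links: r = (1/2)^3 = 1/8).
r to a full sibling = 1/2 (full sibs share both parents — two paths of length 2: r = 2·(1/2)^2 = 1/2).
r to a full niece or nephew = 0.25 (full aunt/uncle↔niece/nephew: two paths of length 3 through the shared grandparent pair: r = 2·(1/2)^3 = 1/4).
Summing one r·B term per recipient: 1·0.125·0.275 + 1·0.5·0.457 + 1·0.25·0.264 = 0.328875.
0.328875 < 0.48: the indirect benefit is less than the cost.

No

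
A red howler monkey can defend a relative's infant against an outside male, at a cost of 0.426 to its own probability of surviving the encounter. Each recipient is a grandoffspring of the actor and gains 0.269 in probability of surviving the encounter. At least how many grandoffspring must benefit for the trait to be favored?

7

r to a grandoffspring = 1/4 (two parent–offspring links: r = (1/2)^2 = 1/4).
Hamilton's rule: n·r·B > C  ⇒  n > C/(r·B) = 0.426/(0.25·0.269) = 6.335.
The smallest integer exceeding 6.335 is 7.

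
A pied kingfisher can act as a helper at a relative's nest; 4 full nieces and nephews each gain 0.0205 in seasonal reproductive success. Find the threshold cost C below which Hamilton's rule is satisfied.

r to a full niece or nephew = 0.25 (full aunt/uncle↔niece/nephew: two paths of length 3 through the shared grandparent pair: r = 2·(1/2)^3 = 1/4).
Hamilton's rule: n·r·B > C, so the trait is favored while C < n·r·B = 4·0.25·0.0205 = 0.0205.

0.0205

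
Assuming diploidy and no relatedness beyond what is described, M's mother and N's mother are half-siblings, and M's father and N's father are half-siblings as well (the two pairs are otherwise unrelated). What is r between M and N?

With two independent routes of shared ancestry, r is the sum of the two contributions.
M and N are related in two ways: half first cousins through their mothers (r = 1/16) and half first cousins through their fathers (r = 1/16).
r = 1/16 + 1/16 = 0.125.

0.125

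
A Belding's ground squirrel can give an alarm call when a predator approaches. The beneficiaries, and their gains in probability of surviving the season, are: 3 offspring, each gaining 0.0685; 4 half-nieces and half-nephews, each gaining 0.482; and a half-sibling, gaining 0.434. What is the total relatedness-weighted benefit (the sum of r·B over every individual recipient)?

r to an offspring = 0.5 (one parent–offspring link: r = (1/2)^1 = 1/2).
r to a half-niece or half-nephew = 0.125 (half-aunt/uncle↔niece/nephew: one path of length 3: r = (1/2)^3 = 1/8).
r to a half-sibling = 1/4 (half-sibs share one parent — one path of length 2: r = (1/2)^2 = 1/4).
Summing one r·B term per recipient: 3·0.5·0.0685 + 4·0.125·0.482 + 1·0.25·0.434 = 0.45225.

0.45225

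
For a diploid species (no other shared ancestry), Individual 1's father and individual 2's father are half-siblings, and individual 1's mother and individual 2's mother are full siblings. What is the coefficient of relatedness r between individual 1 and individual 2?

0.1875

Wright's path rule: contributions from independent ancestry routes add.
Individual 1 and individual 2 are related in two ways: half first cousins through their fathers (r = 1/16) and first cousins through their mothers (r = 1/8).
r = 1/16 + 1/8 = 0.1875.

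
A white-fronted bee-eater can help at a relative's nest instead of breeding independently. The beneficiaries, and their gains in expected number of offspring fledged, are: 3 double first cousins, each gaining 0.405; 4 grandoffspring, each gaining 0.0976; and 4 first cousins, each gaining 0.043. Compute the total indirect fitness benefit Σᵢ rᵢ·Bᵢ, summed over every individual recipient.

0.42285

r to a double first cousin = 1/4 (double first cousins share both grandparent pairs — four paths of length 4: r = 4·(1/2)^4 = 1/4).
r to a grandoffspring = 0.25 (two parent–offspring links: r = (1/2)^2 = 1/4).
r to a first cousin = 1/8 (first cousins share one grandparent pair — two paths of length 4: r = 2·(1/2)^4 = 1/8).
Summing one r·B term per recipient: 3·0.25·0.405 + 4·0.25·0.0976 + 4·0.125·0.043 = 0.42285.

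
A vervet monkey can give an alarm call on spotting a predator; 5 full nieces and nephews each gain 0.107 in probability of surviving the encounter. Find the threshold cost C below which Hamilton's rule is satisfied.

0.13375

r to a full niece or nephew = 0.25 (full aunt/uncle↔niece/nephew: two paths of length 3 through the shared grandparent pair: r = 2·(1/2)^3 = 1/4).
Hamilton's rule: n·r·B > C, so the trait is favored while C < n·r·B = 5·0.25·0.107 = 0.13375.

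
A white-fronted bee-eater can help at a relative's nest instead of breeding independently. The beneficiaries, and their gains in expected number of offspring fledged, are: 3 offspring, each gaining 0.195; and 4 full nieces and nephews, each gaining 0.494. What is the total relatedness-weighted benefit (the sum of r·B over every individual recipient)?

0.7865

r to an offspring = 0.5 (one parent–offspring link: r = (1/2)^1 = 1/2).
r to a full niece or nephew = 0.25 (full aunt/uncle↔niece/nephew: two paths of length 3 through the shared grandparent pair: r = 2·(1/2)^3 = 1/4).
Summing one r·B term per recipient: 3·0.5·0.195 + 4·0.25·0.494 = 0.7865.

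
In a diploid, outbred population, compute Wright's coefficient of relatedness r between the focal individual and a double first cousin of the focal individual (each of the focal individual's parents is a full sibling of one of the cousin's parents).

Each parent–offspring link contributes a factor of 1/2, and independent paths through distinct common ancestors add.
Double first cousins share both grandparent pairs — four paths of length 4: r = 4·(1/2)^4 = 1/4.

0.25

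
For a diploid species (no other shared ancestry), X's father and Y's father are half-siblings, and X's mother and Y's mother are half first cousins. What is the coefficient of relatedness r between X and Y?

Relatedness sums over independent paths through distinct common ancestors.
X and Y are related in two ways: half first cousins through their fathers (r = 1/16) and half second cousins through their mothers (r = 1/64).
r = 1/16 + 1/64 = 0.078125.

0.078125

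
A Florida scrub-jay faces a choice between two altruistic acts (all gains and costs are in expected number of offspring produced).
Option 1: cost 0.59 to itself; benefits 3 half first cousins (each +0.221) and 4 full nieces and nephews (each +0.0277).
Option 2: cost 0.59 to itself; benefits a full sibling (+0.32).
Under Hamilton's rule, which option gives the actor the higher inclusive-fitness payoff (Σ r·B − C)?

Option 2

Option 1: r to a half first cousin = 0.0625.
Option 1: r to a full niece or nephew = 0.25.
Option 1: Σ r·B − C = (3·0.0625·0.221 + 4·0.25·0.0277) − 0.59 = -0.5208625.
Option 2: r to a full sibling = 0.5.
Option 2: Σ r·B − C = (1·0.5·0.32) − 0.59 = -0.43.
Option 2 has the higher net inclusive-fitness payoff.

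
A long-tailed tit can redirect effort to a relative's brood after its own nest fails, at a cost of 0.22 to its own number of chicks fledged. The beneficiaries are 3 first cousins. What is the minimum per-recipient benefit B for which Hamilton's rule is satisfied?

0.5867

r to a first cousin = 0.125 (first cousins share one grandparent pair — two paths of length 4: r = 2·(1/2)^4 = 1/8).
Hamilton's rule with n recipients of equal r: n·r·B > C, so B > C/(n·r) = 0.22/(3·0.125) = 0.5867.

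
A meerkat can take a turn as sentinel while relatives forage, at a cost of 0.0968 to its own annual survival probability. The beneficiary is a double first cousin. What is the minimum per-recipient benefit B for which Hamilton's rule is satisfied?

0.3872

r to a double first cousin = 1/4 (double first cousins share both grandparent pairs — four paths of length 4: r = 4·(1/2)^4 = 1/4).
Hamilton's rule with n recipients of equal r: n·r·B > C, so B > C/(n·r) = 0.0968/(1·0.25) = 0.3872.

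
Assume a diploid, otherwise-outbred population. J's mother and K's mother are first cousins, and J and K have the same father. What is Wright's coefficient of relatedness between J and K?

0.28125

Relatedness sums over independent paths through distinct common ancestors.
J and K are related in two ways: second cousins through their mothers (r = 1/32) and half-sibs through their shared father (r = 1/4).
r = 1/32 + 1/4 = 9/32 = 0.28125.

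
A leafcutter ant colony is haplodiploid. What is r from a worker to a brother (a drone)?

Her haploid brother carries none of their father's genes and a random half of their mother's genome; that half matches the maternal half of her own genome with probability 1/2: r = 1/2 · 1/2 = 1/4.

0.25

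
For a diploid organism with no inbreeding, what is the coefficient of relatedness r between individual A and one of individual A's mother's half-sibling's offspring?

0.0625

Each parent–offspring link contributes a factor of 1/2, and independent paths through distinct common ancestors add.
Half first cousins share one grandparent — one path of length 4: r = (1/2)^4 = 1/16.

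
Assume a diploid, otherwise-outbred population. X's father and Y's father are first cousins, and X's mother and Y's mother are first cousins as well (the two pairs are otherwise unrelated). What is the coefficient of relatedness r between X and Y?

With two independent routes of shared ancestry, r is the sum of the two contributions.
X and Y are related in two ways: second cousins through their fathers (r = 1/32) and second cousins through their mothers (r = 1/32).
r = 1/32 + 1/32 = 0.0625.

0.0625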